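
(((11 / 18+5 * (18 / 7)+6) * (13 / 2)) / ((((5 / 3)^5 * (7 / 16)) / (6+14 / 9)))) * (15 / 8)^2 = 14637051 / 24500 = 597.43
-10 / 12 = -5 / 6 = -0.83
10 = 10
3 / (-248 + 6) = -3 / 242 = -0.01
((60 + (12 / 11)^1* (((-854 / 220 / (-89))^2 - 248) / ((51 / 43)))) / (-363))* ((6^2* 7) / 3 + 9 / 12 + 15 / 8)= 15817849776813 / 394302627400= 40.12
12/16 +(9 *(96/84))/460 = 2487/3220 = 0.77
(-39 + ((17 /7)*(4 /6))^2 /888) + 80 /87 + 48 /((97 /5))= -9805083997 /275398326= -35.60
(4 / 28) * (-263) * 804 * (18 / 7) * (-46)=175082256 / 49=3573107.27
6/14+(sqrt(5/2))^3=3/7+5 * sqrt(10)/4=4.38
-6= -6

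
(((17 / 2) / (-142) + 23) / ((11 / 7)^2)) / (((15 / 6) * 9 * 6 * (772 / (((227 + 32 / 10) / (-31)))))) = -73487897 / 111023898480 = -0.00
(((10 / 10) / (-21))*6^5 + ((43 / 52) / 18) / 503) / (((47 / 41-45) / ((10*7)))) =250168477175 / 423256392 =591.06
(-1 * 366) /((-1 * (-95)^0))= 366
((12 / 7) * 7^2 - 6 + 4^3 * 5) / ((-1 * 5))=-398 / 5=-79.60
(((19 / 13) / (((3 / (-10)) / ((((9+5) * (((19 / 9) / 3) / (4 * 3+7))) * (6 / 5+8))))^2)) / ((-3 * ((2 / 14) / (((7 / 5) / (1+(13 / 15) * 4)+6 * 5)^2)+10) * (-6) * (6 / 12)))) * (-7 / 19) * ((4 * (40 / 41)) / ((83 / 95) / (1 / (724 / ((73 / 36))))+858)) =-0.01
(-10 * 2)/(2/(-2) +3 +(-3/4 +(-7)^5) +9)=80/67187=0.00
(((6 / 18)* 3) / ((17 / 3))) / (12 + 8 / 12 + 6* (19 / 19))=0.01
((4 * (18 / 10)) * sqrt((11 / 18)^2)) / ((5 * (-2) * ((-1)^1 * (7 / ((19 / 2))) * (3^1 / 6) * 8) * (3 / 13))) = 2717 / 4200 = 0.65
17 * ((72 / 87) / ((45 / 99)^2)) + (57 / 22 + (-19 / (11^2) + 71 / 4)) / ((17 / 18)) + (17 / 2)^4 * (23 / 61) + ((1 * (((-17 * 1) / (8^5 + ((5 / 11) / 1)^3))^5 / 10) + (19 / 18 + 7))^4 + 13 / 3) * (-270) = -46734884653136040195085660938388944382686169751376940430442181229356394597388535965827871241401672056497032004113142648160789080809563484740051 / 41137190825474985990650005791043670451645547598048573902821386454977705280338741045776195775082097164768456810068615966913133950296358000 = -1136073.80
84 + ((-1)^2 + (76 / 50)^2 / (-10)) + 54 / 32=4322823 / 50000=86.46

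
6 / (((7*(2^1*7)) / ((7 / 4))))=3 / 28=0.11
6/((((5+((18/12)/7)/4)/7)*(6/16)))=6272/283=22.16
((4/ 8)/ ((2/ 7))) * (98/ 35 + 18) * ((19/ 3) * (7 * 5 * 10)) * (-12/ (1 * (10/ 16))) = -1549184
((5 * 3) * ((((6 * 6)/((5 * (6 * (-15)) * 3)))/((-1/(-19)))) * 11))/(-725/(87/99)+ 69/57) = 3971/39130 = 0.10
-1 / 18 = -0.06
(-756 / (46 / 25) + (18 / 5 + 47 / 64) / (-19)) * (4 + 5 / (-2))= -9077037 / 14720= -616.65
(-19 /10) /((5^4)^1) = -19 /6250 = -0.00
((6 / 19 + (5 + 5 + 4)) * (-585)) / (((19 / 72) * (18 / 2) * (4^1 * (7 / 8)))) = -2545920 / 2527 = -1007.49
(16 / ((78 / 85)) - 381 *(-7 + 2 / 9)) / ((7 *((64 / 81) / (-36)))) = -24638013 / 1456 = -16921.71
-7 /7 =-1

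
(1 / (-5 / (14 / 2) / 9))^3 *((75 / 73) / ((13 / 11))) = -8251551 / 4745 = -1739.00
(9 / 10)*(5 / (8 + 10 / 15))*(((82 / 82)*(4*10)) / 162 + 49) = 3989 / 156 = 25.57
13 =13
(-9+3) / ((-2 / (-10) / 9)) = -270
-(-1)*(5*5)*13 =325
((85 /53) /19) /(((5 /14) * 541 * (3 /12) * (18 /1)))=476 /4903083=0.00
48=48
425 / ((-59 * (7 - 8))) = 425 / 59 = 7.20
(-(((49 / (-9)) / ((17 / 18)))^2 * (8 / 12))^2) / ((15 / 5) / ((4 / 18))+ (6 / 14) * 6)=-30.54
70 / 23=3.04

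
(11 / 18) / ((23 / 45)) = 55 / 46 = 1.20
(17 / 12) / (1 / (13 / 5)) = 221 / 60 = 3.68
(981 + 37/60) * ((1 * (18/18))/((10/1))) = 58897/600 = 98.16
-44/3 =-14.67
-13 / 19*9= -117 / 19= -6.16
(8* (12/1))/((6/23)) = 368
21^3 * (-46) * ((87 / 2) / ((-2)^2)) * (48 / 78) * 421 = -15603321762 / 13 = -1200255520.15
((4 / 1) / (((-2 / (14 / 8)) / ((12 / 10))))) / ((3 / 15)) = -21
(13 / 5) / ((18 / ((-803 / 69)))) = -10439 / 6210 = -1.68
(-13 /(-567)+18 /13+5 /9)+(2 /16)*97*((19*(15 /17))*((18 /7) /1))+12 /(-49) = 1839970127 /3508596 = 524.42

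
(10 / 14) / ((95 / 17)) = 0.13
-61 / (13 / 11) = -671 / 13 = -51.62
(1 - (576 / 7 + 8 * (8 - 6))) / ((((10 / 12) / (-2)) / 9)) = 73548 / 35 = 2101.37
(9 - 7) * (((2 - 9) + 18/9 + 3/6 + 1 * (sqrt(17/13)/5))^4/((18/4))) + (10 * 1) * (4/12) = 716425849/3802500 - 52786 * sqrt(221)/21125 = 151.26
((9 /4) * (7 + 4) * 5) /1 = 495 /4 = 123.75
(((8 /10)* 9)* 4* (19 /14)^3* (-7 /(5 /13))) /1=-1605006 /1225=-1310.21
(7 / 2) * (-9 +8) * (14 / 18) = -49 / 18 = -2.72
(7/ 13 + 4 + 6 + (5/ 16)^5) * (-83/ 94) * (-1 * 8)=11926729571/ 160169984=74.46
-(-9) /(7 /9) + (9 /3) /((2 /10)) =186 /7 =26.57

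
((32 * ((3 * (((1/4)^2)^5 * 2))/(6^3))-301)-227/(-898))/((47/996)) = -6373.28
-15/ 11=-1.36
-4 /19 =-0.21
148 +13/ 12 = 1789/ 12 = 149.08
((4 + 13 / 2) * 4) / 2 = 21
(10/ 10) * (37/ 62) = 37/ 62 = 0.60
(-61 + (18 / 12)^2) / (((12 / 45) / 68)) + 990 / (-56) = -209985 / 14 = -14998.93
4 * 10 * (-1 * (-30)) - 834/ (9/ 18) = -468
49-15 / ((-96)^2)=150523 / 3072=49.00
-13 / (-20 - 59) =13 / 79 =0.16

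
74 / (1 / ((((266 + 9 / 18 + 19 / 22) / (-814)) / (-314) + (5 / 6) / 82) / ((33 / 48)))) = 31009504 / 25702941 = 1.21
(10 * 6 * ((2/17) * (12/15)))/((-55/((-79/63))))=2528/19635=0.13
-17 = -17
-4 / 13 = -0.31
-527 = -527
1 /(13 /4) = 4 /13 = 0.31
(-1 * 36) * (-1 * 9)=324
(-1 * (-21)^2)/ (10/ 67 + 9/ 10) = -295470/ 703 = -420.30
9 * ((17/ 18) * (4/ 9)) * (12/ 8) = 17/ 3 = 5.67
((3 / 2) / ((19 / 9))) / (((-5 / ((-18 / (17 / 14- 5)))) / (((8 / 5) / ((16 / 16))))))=-27216 / 25175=-1.08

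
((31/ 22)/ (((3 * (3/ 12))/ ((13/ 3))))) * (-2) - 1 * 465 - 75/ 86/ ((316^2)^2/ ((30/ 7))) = -481.28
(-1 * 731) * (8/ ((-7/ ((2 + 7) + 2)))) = 9189.71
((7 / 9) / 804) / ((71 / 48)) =28 / 42813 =0.00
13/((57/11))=143/57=2.51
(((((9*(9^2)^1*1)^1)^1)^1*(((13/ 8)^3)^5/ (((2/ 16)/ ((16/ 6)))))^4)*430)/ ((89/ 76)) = 252368826755958504989380837224621146216105409101618183212468463487282765/ 1016200357206643435313499610248040537104515596288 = 248345540292542457154974.90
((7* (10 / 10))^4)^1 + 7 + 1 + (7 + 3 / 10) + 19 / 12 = 145073 / 60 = 2417.88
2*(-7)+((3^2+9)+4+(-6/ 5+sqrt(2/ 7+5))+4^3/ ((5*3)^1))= sqrt(259)/ 7+166/ 15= 13.37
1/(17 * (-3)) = -1/51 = -0.02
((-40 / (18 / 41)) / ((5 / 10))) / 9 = -1640 / 81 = -20.25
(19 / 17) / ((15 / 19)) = 361 / 255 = 1.42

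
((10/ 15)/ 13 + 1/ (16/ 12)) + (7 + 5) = 1997/ 156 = 12.80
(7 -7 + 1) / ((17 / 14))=14 / 17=0.82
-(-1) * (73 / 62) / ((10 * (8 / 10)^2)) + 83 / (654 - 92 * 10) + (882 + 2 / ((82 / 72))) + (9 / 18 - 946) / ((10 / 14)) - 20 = -24887022227 / 54093760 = -460.07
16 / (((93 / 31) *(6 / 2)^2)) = 16 / 27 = 0.59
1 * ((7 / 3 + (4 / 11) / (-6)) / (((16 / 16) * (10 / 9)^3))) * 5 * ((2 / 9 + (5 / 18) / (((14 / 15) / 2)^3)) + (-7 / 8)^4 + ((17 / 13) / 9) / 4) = 47638821843 / 1607237632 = 29.64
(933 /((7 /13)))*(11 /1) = 133419 /7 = 19059.86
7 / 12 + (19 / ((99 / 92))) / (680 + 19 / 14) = 2301397 / 3777444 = 0.61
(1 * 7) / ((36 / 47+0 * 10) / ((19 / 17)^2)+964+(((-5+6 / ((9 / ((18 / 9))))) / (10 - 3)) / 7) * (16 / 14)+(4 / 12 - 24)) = 40737767 / 5475510907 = 0.01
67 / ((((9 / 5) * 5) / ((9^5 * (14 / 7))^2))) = 103828691052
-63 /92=-0.68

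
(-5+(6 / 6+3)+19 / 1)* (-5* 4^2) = -1440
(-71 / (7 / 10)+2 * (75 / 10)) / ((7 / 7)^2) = -605 / 7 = -86.43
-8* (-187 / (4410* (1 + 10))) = 68 / 2205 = 0.03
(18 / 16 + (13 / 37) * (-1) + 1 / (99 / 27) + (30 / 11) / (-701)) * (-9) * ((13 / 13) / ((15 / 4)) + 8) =-221286711 / 2853070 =-77.56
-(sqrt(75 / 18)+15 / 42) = -5*sqrt(6) / 6 - 5 / 14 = -2.40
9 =9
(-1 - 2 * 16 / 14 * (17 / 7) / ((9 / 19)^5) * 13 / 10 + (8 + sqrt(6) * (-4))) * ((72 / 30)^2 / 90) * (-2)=64 * sqrt(6) / 125 + 68423583952 / 1808375625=39.09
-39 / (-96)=13 / 32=0.41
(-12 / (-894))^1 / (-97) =-2 / 14453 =-0.00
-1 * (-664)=664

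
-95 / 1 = -95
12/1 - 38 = -26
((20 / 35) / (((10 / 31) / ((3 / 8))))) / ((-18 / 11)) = -341 / 840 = -0.41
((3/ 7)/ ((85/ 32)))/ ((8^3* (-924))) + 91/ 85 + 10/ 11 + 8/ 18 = 752603/ 310464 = 2.42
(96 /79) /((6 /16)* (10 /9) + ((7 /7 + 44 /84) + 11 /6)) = 8064 /25043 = 0.32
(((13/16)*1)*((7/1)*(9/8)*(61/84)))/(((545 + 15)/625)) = 297375/57344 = 5.19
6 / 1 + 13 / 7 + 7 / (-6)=281 / 42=6.69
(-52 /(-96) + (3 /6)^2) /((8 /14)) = 133 /96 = 1.39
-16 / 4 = -4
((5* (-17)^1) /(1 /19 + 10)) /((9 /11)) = -17765 /1719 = -10.33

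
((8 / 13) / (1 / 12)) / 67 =96 / 871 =0.11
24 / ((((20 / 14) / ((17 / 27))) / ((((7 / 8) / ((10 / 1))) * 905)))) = 837.63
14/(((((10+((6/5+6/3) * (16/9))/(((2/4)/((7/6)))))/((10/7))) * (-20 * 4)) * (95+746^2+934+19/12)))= -405/21021736378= -0.00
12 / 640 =3 / 160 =0.02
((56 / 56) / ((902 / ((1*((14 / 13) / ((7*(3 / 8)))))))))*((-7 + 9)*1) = 0.00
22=22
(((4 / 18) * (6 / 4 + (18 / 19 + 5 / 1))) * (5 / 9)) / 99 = 1415 / 152361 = 0.01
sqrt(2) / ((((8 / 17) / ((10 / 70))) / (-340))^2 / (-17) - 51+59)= 35496425 *sqrt(2) / 283971204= 0.18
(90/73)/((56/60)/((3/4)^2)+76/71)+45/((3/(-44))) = -629859435/954986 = -659.55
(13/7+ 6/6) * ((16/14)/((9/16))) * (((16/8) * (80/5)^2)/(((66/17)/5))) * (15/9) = 278528000/43659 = 6379.62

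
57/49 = 1.16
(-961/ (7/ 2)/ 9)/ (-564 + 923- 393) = 961/ 1071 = 0.90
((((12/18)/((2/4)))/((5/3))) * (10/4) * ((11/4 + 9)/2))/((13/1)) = 0.90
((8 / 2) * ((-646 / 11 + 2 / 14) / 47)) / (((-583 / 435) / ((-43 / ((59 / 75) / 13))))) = -329075194500 / 124482743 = -2643.54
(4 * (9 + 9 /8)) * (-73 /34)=-5913 /68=-86.96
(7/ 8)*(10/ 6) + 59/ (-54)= 79/ 216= 0.37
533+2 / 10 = 2666 / 5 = 533.20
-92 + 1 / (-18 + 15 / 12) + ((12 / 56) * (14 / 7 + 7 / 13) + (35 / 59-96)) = -186.92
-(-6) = 6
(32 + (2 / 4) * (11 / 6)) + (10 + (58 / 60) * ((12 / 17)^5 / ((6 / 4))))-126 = -7068365641 / 85191420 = -82.97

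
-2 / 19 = -0.11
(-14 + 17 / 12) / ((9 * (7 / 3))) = -151 / 252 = -0.60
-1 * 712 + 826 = 114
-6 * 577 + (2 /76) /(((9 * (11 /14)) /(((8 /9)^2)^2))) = -42725347670 /12341241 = -3462.00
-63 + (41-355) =-377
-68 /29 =-2.34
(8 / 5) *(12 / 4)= 24 / 5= 4.80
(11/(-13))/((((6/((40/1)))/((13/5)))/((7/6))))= -154/9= -17.11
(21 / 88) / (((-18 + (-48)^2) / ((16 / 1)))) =7 / 4191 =0.00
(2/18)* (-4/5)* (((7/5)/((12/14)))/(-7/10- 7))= 28/1485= 0.02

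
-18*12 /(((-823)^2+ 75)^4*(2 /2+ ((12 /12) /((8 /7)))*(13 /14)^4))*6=-0.00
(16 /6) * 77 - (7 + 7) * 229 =-9002 /3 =-3000.67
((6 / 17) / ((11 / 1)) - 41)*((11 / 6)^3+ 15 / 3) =-18470671 / 40392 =-457.29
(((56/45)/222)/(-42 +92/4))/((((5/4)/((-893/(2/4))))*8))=1316/24975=0.05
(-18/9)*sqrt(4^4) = -32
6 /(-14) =-3 /7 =-0.43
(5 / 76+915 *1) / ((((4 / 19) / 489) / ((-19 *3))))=-1938427785 / 16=-121151736.56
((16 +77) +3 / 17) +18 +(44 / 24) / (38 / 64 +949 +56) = 182457922 / 1641129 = 111.18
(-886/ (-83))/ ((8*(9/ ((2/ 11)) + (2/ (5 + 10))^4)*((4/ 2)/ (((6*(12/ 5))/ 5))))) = 16147350/ 415988281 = 0.04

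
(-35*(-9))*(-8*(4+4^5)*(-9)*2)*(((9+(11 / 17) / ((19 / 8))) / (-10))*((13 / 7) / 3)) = -8645438880 / 323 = -26766064.64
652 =652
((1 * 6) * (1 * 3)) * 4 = 72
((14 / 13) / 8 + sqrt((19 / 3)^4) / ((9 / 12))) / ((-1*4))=-13.40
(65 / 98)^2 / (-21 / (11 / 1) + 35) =3575 / 268912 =0.01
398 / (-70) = -199 / 35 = -5.69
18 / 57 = 6 / 19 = 0.32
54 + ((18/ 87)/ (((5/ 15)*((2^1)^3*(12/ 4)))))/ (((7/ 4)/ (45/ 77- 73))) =827346/ 15631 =52.93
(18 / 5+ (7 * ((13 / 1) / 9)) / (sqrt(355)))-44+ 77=91 * sqrt(355) / 3195+ 183 / 5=37.14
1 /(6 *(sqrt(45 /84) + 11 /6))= 77 /712 - 3 *sqrt(105) /712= 0.06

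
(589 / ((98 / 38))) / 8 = 11191 / 392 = 28.55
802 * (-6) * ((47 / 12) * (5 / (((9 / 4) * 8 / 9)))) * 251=-11826492.50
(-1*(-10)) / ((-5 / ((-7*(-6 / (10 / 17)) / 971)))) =-714 / 4855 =-0.15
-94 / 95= -0.99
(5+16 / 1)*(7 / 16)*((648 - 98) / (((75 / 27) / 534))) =971412.75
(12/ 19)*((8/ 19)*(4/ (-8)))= -48/ 361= -0.13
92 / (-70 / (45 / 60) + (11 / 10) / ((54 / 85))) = -9936 / 9893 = -1.00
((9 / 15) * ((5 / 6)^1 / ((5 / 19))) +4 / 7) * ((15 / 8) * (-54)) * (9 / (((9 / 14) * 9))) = -1557 / 4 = -389.25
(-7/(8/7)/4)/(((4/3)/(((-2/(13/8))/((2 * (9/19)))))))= 931/624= 1.49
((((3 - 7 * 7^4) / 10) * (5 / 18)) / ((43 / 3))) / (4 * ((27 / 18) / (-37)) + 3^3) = -155437 / 128097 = -1.21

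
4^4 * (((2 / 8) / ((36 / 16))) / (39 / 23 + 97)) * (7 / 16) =1288 / 10215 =0.13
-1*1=-1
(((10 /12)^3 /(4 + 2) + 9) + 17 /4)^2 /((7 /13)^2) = 1031887129 /1679616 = 614.36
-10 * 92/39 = -920/39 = -23.59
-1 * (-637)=637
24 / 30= 4 / 5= 0.80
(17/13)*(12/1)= 204/13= 15.69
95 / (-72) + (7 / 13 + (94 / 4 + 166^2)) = 25813681 / 936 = 27578.72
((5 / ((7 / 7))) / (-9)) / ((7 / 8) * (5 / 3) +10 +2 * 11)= -40 / 2409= -0.02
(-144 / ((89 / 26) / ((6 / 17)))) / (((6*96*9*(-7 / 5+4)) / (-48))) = 80 / 1513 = 0.05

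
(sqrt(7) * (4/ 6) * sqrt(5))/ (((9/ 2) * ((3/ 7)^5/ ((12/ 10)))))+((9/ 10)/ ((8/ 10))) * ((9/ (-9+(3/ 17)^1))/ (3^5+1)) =-459/ 97600+134456 * sqrt(35)/ 10935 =72.74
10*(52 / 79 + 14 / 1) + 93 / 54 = 210889 / 1422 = 148.30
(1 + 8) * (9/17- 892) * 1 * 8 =-1091160/17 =-64185.88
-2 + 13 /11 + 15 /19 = -0.03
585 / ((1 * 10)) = 117 / 2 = 58.50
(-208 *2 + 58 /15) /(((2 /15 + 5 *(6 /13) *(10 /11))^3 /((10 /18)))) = -1129840479625 /54813569828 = -20.61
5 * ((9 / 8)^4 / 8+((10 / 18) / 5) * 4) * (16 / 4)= 950605 / 73728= 12.89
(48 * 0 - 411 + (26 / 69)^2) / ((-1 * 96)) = 1956095 / 457056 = 4.28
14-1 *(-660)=674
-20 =-20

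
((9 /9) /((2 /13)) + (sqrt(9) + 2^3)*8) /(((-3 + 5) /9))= 1701 /4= 425.25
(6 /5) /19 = 6 /95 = 0.06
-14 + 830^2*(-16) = -11022414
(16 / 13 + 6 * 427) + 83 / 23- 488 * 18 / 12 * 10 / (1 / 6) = -12364595 / 299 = -41353.16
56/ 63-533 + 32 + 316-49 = -2098/ 9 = -233.11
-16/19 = -0.84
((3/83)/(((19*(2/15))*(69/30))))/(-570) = -15/1378298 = -0.00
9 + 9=18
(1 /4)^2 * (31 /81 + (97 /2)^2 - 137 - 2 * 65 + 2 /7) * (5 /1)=23654315 /36288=651.85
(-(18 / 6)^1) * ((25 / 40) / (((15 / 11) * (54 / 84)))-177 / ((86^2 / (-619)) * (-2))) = 20.08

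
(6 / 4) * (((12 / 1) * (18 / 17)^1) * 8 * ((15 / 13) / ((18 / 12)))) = 25920 / 221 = 117.29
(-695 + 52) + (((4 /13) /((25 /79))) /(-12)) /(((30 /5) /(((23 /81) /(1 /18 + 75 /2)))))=-11442636917 /17795700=-643.00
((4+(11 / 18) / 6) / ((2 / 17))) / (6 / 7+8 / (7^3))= 39.60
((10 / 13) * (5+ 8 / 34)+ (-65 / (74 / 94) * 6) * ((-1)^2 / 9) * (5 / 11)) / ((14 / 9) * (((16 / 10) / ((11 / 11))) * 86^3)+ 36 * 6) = -21243225 / 1602135784106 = -0.00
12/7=1.71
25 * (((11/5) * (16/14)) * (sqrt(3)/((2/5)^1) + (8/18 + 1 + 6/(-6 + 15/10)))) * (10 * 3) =4400/21 + 33000 * sqrt(3)/7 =8374.91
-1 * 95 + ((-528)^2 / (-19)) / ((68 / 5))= -379165 / 323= -1173.89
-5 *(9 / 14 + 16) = -1165 / 14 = -83.21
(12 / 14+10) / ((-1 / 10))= -760 / 7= -108.57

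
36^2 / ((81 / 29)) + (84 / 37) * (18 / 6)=17420 / 37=470.81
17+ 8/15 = 263/15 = 17.53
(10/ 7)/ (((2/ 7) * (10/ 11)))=11/ 2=5.50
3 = 3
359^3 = 46268279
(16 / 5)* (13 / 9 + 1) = 352 / 45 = 7.82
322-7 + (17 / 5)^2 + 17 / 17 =8189 / 25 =327.56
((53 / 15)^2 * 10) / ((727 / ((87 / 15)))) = 162922 / 163575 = 1.00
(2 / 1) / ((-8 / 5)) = -5 / 4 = -1.25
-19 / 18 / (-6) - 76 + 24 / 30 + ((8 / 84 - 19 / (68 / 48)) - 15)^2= 5557808267 / 7646940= 726.80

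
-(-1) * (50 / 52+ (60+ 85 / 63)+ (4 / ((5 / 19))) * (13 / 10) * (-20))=-2726363 / 8190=-332.89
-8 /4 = -2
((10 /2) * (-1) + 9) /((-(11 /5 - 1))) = -10 /3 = -3.33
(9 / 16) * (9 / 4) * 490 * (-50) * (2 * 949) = -470822625 / 8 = -58852828.12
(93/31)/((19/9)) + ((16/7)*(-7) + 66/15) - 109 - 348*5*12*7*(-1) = 13873878/95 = 146040.82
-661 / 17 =-38.88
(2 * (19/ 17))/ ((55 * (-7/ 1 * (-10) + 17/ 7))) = 266/ 474045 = 0.00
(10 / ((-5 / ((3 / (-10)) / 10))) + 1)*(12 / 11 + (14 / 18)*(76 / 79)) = 1.95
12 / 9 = 4 / 3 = 1.33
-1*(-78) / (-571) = -78 / 571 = -0.14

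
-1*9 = -9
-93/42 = -31/14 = -2.21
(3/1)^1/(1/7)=21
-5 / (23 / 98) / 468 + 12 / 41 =54539 / 220662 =0.25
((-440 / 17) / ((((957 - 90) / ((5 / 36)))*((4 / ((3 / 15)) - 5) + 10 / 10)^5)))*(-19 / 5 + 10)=-1705 / 69547327488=-0.00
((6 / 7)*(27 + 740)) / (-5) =-4602 / 35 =-131.49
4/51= 0.08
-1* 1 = -1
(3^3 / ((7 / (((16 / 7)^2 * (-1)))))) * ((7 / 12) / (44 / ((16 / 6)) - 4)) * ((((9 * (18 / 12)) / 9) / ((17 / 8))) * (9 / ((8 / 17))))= -15552 / 1225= -12.70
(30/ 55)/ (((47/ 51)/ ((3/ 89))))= 0.02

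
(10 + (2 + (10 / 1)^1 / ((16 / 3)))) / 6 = 37 / 16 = 2.31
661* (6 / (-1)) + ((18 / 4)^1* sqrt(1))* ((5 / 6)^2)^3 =-41103863 / 10368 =-3964.49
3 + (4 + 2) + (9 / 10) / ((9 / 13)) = 10.30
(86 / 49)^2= 7396 / 2401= 3.08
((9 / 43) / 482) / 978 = 3 / 6756676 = 0.00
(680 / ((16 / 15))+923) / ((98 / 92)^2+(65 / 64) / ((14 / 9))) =739652032 / 847289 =872.96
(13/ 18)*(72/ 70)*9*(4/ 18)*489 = 25428/ 35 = 726.51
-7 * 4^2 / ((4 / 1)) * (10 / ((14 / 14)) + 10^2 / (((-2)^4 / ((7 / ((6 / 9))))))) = -4235 / 2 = -2117.50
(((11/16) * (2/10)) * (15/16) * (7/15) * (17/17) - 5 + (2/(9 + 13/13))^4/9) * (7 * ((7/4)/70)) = -49791833/57600000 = -0.86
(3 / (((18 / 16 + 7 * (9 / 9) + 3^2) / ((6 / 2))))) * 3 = 216 / 137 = 1.58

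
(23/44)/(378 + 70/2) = 0.00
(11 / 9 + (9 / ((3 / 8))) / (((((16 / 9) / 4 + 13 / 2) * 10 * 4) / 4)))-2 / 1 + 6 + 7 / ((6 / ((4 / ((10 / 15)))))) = 70694 / 5625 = 12.57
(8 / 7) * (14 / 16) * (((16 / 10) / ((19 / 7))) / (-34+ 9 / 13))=-0.02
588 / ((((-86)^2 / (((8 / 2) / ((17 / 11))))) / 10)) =64680 / 31433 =2.06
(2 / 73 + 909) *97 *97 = 624371831 / 73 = 8553038.78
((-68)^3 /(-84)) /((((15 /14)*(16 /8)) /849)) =22246064 /15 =1483070.93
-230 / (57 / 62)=-14260 / 57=-250.18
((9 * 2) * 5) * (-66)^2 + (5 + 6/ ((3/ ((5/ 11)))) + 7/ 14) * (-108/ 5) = 21554586/ 55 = 391901.56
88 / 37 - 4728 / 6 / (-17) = 30652 / 629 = 48.73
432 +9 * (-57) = -81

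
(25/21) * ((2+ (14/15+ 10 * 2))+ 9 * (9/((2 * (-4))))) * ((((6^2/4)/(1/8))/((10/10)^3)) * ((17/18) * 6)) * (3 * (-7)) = -130645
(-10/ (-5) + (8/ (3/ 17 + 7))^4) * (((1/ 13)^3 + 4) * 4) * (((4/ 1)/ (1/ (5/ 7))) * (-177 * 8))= -48858015933999360/ 212935188739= -229450.17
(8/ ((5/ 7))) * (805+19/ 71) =3201744/ 355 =9019.00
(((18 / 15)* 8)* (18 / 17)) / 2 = 432 / 85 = 5.08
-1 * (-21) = 21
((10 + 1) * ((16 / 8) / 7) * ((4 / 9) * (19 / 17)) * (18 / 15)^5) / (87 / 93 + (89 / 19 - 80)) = -425437056 / 8145921875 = -0.05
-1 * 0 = 0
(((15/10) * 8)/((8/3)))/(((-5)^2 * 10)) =9/500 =0.02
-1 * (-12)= 12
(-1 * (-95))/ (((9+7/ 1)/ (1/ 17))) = 95/ 272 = 0.35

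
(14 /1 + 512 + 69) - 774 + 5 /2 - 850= -2053 /2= -1026.50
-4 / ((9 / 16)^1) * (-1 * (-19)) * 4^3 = -77824 / 9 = -8647.11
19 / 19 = 1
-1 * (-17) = 17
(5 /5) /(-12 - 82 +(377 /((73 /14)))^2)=5329 /27356358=0.00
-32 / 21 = -1.52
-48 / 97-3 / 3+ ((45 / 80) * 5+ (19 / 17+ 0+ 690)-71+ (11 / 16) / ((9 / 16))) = 147853765 / 237456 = 622.66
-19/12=-1.58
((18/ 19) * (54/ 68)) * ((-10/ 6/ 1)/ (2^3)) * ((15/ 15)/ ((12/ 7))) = -945/ 10336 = -0.09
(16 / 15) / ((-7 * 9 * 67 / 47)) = -752 / 63315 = -0.01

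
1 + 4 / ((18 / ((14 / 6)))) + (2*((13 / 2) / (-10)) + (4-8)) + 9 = 1409 / 270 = 5.22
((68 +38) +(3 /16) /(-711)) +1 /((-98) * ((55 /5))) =216649693 /2043888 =106.00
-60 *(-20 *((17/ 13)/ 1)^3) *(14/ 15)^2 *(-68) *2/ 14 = -149669632/ 6591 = -22708.18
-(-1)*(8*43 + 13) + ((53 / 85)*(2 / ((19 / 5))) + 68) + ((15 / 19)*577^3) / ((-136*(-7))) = 2889193831 / 18088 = 159729.87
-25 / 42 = -0.60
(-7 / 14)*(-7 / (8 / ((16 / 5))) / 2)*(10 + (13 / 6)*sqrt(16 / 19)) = 91*sqrt(19) / 285 + 7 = 8.39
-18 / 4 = -9 / 2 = -4.50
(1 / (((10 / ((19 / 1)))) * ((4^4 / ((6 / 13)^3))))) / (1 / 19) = 9747 / 703040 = 0.01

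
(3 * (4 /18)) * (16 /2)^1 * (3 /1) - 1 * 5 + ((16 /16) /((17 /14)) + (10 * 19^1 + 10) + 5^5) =56726 /17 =3336.82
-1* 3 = -3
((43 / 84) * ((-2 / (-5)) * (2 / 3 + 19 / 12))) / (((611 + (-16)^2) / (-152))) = -0.08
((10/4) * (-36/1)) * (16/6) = -240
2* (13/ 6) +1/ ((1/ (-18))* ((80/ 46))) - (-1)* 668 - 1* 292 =22199/ 60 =369.98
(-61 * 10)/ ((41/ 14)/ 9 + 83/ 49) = -538020/ 1781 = -302.09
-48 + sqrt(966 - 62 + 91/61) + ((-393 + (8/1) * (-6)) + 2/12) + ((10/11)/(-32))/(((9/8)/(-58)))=-96499/198 + sqrt(3369335)/61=-457.28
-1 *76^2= -5776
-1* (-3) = 3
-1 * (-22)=22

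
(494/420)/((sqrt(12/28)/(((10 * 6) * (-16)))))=-7904 * sqrt(21)/21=-1724.79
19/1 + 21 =40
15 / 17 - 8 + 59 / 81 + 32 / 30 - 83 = -608101 / 6885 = -88.32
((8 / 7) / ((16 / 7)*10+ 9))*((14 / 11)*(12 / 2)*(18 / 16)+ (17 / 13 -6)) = 20 / 143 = 0.14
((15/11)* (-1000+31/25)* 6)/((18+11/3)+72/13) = -17528238/58355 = -300.37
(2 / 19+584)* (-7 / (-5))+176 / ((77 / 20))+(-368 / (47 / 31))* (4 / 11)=266517154 / 343805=775.20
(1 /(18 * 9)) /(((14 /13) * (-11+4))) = -13 /15876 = -0.00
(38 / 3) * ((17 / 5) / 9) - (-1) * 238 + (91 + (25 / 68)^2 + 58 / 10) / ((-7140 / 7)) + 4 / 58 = 1494183914039 / 6155006400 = 242.76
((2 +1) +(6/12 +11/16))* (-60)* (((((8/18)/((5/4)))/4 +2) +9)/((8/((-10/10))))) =348.26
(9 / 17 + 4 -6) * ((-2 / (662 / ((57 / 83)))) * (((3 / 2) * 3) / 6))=4275 / 1868164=0.00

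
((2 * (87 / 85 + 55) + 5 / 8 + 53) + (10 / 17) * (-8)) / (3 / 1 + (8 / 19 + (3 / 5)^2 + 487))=10398415 / 31704456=0.33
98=98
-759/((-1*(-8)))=-759/8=-94.88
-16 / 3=-5.33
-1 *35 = -35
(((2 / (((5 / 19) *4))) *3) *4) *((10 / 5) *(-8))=-1824 / 5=-364.80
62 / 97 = 0.64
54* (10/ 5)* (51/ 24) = 459/ 2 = 229.50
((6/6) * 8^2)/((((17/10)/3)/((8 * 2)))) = 30720/17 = 1807.06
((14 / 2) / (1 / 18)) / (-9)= -14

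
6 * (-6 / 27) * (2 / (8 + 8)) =-1 / 6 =-0.17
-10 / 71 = -0.14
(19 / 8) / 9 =19 / 72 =0.26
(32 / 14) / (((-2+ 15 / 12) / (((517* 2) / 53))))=-66176 / 1113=-59.46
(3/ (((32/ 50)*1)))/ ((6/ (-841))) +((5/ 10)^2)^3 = -42049/ 64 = -657.02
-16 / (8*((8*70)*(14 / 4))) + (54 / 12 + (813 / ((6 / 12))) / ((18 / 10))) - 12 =2633747 / 2940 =895.83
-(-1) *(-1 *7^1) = -7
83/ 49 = 1.69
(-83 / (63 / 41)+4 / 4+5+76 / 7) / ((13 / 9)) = -2341 / 91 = -25.73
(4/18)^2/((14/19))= 38/567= 0.07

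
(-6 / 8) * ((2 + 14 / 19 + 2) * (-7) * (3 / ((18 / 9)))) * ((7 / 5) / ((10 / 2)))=3969 / 380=10.44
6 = 6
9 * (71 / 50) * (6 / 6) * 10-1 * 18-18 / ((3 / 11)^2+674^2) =6035418891 / 54967405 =109.80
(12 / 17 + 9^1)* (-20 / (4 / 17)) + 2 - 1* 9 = -832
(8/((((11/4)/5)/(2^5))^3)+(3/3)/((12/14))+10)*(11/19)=12583001177/13794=912208.29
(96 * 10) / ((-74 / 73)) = -35040 / 37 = -947.03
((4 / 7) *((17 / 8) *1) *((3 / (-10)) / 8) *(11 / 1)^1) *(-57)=31977 / 1120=28.55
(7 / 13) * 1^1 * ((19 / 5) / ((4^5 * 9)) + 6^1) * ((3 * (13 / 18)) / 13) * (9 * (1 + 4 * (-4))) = -1935493 / 26624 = -72.70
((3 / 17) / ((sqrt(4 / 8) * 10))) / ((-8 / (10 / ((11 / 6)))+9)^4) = 30375 * sqrt(2) / 5543610274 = 0.00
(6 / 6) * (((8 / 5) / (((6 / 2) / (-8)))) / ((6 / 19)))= -13.51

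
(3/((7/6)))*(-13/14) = -117/49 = -2.39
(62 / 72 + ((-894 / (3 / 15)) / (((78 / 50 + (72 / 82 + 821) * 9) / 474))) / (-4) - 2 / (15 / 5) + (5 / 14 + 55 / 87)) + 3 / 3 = 340734183343 / 4618305216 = 73.78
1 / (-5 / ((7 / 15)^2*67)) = -3283 / 1125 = -2.92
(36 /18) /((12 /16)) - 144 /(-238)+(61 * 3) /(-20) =-41971 /7140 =-5.88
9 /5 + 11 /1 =64 /5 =12.80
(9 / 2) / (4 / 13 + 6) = 117 / 164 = 0.71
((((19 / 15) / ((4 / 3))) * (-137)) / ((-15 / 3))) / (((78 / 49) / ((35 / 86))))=892829 / 134160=6.65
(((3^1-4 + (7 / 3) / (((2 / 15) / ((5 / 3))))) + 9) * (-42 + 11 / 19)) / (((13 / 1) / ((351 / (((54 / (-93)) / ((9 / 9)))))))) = 5440531 / 76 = 71585.93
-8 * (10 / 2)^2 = -200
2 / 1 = 2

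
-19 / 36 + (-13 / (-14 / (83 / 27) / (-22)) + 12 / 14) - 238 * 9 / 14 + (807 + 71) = 500873 / 756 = 662.53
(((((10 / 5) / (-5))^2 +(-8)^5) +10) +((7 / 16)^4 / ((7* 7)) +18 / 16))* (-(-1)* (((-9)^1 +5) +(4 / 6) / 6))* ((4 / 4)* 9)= 375680204417 / 327680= 1146485.00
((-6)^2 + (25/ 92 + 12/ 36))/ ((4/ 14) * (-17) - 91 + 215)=70721/ 230184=0.31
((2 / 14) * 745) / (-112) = -745 / 784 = -0.95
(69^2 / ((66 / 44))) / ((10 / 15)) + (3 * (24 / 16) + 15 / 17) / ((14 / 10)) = 1134033 / 238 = 4764.84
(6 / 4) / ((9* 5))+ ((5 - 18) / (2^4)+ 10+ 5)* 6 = 10219 / 120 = 85.16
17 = 17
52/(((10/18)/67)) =31356/5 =6271.20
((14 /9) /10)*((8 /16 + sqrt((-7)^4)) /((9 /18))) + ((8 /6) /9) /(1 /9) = 251 /15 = 16.73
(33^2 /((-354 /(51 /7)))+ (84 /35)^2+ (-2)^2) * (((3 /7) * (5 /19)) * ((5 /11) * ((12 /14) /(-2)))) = 2351529 /8459066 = 0.28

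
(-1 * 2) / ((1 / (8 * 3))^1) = -48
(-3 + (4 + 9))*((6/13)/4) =15/13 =1.15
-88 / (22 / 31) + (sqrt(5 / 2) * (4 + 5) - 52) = -176 + 9 * sqrt(10) / 2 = -161.77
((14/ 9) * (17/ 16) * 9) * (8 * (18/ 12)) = 357/ 2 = 178.50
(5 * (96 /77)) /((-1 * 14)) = -240 /539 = -0.45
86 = 86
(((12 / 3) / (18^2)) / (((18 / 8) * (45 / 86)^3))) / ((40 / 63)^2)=3895843 / 41006250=0.10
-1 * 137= -137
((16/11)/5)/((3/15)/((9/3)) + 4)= 48/671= 0.07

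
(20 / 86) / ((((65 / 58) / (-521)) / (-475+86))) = 23509604 / 559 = 42056.54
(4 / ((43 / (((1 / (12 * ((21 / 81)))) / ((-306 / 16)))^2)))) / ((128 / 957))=957 / 4871384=0.00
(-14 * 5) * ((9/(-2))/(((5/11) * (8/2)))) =693/4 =173.25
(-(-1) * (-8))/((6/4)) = -16/3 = -5.33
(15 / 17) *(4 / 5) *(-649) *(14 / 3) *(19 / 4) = -172634 / 17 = -10154.94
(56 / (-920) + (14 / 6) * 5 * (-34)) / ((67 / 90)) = -821226 / 1541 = -532.92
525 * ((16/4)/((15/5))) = 700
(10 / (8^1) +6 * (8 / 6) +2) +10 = 85 / 4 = 21.25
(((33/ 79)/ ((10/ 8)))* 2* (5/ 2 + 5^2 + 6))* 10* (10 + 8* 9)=1450416/ 79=18359.70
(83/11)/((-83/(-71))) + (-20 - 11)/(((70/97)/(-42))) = 99586/55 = 1810.65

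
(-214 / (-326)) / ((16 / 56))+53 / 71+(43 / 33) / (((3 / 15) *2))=6.30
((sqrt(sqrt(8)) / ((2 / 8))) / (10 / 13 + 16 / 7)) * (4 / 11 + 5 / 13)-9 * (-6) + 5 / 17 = 1498 * 2^(3 / 4) / 1529 + 923 / 17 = 55.94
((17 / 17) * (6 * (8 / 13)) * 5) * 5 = 1200 / 13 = 92.31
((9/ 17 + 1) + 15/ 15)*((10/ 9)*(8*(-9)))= -3440/ 17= -202.35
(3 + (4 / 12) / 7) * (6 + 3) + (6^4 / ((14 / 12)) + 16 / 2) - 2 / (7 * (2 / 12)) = 8012 / 7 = 1144.57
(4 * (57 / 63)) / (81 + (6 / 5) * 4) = 380 / 9009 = 0.04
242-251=-9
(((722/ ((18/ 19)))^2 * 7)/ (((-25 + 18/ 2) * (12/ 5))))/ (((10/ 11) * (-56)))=517504691/ 248832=2079.74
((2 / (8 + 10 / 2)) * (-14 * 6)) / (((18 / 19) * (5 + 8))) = -532 / 507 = -1.05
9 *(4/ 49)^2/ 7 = 0.01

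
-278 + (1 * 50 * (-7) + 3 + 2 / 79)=-49373 / 79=-624.97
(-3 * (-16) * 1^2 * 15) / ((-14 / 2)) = -720 / 7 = -102.86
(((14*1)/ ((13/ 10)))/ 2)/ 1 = 70/ 13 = 5.38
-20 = -20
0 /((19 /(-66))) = 0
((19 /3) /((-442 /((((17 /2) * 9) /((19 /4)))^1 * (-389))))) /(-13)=-6.91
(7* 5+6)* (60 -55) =205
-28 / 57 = -0.49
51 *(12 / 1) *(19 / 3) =3876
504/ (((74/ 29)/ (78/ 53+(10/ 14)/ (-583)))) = 6265044/ 21571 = 290.44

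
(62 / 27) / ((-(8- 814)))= 1 / 351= 0.00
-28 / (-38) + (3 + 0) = 71 / 19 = 3.74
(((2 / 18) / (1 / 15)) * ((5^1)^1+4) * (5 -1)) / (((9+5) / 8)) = 240 / 7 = 34.29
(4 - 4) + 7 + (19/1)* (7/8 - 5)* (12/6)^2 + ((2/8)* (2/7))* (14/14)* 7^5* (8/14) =379.50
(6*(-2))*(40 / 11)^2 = -158.68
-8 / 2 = -4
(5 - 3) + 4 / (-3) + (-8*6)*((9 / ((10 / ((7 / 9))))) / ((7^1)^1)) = -62 / 15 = -4.13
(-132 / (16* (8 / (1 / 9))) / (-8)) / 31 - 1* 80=-1904629 / 23808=-80.00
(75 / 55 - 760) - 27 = -8642 / 11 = -785.64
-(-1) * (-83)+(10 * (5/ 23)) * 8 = -1509/ 23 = -65.61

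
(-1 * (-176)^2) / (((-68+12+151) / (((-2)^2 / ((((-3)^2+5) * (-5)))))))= 61952 / 3325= 18.63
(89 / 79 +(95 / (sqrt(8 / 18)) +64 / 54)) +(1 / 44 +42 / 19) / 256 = 66109993447 / 456496128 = 144.82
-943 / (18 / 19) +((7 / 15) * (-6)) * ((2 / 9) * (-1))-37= -30953 / 30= -1031.77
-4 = -4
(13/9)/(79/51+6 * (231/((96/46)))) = 1768/814785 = 0.00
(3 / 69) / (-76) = -1 / 1748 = -0.00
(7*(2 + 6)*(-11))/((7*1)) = -88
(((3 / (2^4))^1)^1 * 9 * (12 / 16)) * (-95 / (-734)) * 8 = 7695 / 5872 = 1.31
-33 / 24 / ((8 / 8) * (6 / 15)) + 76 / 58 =-987 / 464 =-2.13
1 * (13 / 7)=13 / 7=1.86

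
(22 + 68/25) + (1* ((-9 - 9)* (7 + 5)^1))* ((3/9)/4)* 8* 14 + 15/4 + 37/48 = -2384111/1200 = -1986.76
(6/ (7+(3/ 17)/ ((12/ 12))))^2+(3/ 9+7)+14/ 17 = 1680587/ 189771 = 8.86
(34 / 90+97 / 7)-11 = 3.23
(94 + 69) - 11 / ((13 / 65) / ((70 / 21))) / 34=157.61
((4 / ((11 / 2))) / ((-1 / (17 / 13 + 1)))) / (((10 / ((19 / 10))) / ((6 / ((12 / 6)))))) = -684 / 715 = -0.96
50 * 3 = 150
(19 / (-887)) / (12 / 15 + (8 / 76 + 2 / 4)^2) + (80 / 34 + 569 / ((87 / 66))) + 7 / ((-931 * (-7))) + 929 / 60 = 4402714948607389 / 9795257179260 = 449.47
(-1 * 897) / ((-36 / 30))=747.50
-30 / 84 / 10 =-1 / 28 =-0.04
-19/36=-0.53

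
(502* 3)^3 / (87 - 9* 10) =-1138554072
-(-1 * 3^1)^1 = 3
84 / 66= 1.27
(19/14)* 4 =38/7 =5.43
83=83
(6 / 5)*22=132 / 5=26.40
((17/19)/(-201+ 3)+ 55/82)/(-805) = -51379/62082405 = -0.00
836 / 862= 0.97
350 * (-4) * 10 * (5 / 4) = -17500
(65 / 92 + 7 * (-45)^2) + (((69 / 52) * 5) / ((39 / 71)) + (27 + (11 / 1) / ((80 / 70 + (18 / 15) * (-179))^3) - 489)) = 22310438823200495977 / 1625439925541224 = 13725.78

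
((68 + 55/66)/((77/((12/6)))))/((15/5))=59/99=0.60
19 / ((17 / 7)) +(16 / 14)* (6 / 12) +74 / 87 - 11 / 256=9.20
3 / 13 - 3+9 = 6.23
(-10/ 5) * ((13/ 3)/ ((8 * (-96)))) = 13/ 1152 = 0.01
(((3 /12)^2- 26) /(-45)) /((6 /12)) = 83 /72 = 1.15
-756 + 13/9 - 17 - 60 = -7484/9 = -831.56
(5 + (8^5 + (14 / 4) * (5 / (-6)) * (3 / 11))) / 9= 480659 / 132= 3641.36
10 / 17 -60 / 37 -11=-7569 / 629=-12.03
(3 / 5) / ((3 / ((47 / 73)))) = 47 / 365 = 0.13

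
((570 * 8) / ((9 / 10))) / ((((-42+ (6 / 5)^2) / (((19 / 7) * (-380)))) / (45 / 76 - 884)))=-1211858950000 / 10647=-113821635.20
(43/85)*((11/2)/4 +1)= 817/680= 1.20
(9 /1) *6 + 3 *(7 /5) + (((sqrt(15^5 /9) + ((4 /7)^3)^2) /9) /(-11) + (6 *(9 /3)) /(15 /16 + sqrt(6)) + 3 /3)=-25 *sqrt(15) /33 + 1536 *sqrt(6) /437 + 1422726054392 /25449243435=61.58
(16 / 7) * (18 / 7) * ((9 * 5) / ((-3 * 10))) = -432 / 49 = -8.82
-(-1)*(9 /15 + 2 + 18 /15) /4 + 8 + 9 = 359 /20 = 17.95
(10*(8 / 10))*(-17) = -136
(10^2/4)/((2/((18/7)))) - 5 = 190/7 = 27.14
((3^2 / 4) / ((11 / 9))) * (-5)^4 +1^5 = 50669 / 44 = 1151.57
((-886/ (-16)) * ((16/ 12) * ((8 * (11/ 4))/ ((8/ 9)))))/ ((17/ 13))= 190047/ 136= 1397.40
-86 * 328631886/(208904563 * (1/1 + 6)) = -28262342196/1462331941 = -19.33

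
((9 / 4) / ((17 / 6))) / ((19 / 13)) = 0.54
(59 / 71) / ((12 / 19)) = 1121 / 852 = 1.32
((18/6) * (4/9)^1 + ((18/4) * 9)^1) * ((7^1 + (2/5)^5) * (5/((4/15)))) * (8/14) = 5498657/1750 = 3142.09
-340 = -340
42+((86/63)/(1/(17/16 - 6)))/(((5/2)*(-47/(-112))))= 75242/2115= 35.58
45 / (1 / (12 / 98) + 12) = 270 / 121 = 2.23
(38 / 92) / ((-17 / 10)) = -95 / 391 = -0.24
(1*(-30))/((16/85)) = -159.38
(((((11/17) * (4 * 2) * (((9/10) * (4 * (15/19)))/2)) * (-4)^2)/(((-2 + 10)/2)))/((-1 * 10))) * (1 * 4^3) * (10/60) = -50688/1615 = -31.39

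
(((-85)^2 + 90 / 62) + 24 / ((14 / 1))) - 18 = 1564606 / 217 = 7210.17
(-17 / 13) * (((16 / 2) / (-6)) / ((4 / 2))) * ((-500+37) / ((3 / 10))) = -157420 / 117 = -1345.47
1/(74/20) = 10/37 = 0.27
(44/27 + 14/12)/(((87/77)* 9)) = 11627/42282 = 0.27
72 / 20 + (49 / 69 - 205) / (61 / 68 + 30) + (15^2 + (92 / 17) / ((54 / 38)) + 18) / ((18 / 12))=53740622668 / 332703855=161.53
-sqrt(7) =-2.65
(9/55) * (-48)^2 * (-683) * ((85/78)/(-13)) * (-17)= -682169472/1859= -366955.07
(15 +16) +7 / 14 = 63 / 2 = 31.50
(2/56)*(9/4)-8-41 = -5479/112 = -48.92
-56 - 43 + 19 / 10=-971 / 10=-97.10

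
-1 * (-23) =23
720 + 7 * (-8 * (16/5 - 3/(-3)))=2424/5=484.80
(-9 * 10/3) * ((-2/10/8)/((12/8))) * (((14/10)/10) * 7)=49/100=0.49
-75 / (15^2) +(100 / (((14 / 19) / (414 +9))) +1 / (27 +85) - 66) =19266515 / 336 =57340.82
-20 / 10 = -2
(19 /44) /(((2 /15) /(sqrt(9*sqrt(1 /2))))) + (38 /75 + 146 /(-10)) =-1057 /75 + 855*2^(3 /4) /176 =-5.92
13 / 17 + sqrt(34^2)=34.76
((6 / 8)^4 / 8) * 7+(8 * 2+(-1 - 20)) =-9673 / 2048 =-4.72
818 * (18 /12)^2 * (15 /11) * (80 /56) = 276075 /77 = 3585.39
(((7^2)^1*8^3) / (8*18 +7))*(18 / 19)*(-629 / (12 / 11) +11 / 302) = -39314263296 / 433219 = -90749.17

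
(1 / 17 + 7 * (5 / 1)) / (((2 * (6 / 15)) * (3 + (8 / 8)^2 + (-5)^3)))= -745 / 2057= -0.36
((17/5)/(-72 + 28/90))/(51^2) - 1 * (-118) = 118.00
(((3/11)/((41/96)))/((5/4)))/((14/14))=1152/2255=0.51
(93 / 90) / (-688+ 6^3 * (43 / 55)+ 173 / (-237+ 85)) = -25916 / 13048257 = -0.00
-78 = -78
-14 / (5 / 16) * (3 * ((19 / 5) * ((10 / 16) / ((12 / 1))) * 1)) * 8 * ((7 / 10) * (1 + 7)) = -29792 / 25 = -1191.68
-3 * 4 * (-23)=276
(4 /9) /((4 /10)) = 10 /9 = 1.11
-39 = -39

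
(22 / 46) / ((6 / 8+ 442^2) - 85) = 0.00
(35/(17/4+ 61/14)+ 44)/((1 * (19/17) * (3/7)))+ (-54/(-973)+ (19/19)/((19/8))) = 1347646238/13366101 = 100.83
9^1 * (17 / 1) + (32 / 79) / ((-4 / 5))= 12047 / 79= 152.49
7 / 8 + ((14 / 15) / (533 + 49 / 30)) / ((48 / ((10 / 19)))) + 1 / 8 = 1828481 / 1828446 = 1.00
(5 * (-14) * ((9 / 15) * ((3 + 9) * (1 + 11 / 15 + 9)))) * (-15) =81144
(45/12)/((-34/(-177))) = 2655/136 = 19.52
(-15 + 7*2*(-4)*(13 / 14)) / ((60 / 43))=-2881 / 60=-48.02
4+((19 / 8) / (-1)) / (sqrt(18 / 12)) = 4 - 19*sqrt(6) / 24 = 2.06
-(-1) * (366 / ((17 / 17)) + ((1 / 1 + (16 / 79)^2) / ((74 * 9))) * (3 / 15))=7606412477 / 20782530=366.00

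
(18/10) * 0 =0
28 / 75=0.37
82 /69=1.19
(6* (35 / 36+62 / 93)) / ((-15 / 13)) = -767 / 90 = -8.52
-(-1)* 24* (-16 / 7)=-384 / 7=-54.86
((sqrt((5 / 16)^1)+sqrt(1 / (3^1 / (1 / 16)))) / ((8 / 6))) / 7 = 0.08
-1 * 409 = -409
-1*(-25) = 25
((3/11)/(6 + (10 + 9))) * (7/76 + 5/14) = 717/146300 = 0.00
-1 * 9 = -9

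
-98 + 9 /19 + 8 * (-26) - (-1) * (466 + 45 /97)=160.94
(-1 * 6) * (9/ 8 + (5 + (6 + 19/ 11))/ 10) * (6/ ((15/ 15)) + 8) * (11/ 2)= -4431/ 4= -1107.75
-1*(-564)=564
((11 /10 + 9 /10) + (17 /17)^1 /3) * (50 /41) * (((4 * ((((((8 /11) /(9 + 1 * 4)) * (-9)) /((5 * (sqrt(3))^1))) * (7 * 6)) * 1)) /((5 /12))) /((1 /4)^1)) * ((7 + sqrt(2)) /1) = 903168 * sqrt(3) * (-7 - sqrt(2)) /5863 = -2245.03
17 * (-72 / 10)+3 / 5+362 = 1201 / 5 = 240.20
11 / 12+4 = 59 / 12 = 4.92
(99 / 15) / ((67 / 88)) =2904 / 335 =8.67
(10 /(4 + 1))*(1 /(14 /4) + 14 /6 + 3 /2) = 173 /21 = 8.24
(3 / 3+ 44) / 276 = 15 / 92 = 0.16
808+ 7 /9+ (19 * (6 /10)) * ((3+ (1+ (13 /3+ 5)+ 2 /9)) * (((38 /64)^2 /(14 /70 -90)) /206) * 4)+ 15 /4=86576088611 /106553088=812.52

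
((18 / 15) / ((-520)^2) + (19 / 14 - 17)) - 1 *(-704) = 3257306021 / 4732000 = 688.36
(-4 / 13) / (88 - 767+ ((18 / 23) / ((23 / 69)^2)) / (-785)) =72220 / 159373591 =0.00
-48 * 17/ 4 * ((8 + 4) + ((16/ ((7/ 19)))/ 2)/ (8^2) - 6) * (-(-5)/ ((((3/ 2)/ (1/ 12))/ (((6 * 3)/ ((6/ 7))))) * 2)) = -30175/ 8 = -3771.88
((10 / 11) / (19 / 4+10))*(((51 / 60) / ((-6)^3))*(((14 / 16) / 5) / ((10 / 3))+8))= -54757 / 28036800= -0.00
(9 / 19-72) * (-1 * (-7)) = -9513 / 19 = -500.68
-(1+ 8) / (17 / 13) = -117 / 17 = -6.88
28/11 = 2.55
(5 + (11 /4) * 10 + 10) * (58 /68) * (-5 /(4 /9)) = -407.81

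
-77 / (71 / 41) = -44.46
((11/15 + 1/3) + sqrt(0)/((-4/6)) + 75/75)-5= -44/15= -2.93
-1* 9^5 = -59049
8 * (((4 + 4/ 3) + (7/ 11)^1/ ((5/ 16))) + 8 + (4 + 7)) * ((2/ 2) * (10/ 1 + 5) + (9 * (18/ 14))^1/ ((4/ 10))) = 713564/ 77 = 9267.06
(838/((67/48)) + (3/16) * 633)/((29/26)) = 10020621/15544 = 644.66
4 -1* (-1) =5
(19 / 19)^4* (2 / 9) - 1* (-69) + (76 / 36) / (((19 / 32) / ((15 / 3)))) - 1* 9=78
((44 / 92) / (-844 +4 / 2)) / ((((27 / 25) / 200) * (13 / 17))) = -467500 / 3398733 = -0.14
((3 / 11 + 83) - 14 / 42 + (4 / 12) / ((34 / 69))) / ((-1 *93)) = -93817 / 104346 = -0.90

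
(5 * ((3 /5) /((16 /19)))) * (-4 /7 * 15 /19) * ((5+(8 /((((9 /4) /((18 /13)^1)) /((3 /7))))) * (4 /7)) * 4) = -177885 /4459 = -39.89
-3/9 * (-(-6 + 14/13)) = -64/39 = -1.64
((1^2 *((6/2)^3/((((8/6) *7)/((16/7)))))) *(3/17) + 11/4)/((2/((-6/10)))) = -1.18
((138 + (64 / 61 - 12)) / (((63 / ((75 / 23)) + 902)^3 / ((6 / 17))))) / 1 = 23437500 / 408760183402699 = 0.00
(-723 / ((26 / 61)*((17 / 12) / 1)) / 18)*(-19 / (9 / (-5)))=-1396595 / 1989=-702.16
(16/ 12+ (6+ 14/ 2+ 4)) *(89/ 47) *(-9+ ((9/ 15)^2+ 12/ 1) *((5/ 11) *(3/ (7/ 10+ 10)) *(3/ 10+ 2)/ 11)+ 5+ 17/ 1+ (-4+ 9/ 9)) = 59511719/ 165957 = 358.60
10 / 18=5 / 9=0.56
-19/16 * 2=-19/8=-2.38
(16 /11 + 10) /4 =63 /22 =2.86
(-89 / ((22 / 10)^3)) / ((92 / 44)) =-11125 / 2783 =-4.00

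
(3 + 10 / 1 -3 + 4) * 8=112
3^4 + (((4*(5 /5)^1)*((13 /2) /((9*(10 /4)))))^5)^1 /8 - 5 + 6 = 15178831754 /184528125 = 82.26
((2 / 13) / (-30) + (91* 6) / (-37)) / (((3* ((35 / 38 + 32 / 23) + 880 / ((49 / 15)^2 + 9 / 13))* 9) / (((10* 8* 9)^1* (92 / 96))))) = -71162681445932 / 15044465462013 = -4.73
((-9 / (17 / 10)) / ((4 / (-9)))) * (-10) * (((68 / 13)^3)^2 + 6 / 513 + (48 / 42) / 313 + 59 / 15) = -2440355.98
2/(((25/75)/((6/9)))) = 4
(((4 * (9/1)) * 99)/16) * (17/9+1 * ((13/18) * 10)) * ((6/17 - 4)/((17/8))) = -1006632/289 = -3483.16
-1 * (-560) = 560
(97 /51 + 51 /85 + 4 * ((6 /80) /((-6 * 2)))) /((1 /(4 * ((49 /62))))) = 7987 /1020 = 7.83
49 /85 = 0.58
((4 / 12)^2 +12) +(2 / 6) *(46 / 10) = 614 / 45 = 13.64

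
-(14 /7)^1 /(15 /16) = -32 /15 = -2.13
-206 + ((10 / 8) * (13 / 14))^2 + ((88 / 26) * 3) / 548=-1142926283 / 5585216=-204.63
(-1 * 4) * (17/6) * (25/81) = -3.50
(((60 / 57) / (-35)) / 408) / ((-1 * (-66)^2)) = 1 / 59093496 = 0.00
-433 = -433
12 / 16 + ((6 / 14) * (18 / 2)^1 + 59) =1781 / 28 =63.61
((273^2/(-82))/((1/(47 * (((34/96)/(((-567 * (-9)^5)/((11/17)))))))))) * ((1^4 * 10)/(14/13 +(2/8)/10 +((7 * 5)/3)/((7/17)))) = -4229225/42575864274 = -0.00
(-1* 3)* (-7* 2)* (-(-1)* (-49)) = -2058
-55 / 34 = -1.62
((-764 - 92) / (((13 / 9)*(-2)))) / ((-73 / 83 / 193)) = -61705188 / 949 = -65021.27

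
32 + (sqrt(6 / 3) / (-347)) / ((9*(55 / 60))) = 32 - 4*sqrt(2) / 11451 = 32.00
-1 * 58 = -58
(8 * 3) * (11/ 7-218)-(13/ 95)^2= -328150183/ 63175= -5194.30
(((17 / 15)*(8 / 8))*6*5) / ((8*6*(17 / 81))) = 27 / 8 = 3.38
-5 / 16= -0.31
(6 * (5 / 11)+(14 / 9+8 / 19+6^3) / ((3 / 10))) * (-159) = -115961.24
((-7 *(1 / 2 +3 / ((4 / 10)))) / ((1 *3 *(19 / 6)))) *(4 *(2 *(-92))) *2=164864 / 19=8677.05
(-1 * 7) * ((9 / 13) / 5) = -63 / 65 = -0.97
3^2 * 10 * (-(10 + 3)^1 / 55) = -234 / 11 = -21.27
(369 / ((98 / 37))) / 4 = 13653 / 392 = 34.83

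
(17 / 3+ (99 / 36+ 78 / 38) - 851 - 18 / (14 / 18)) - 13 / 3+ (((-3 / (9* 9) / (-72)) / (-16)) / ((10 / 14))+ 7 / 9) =-867.23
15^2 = 225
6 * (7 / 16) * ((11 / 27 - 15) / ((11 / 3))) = -1379 / 132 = -10.45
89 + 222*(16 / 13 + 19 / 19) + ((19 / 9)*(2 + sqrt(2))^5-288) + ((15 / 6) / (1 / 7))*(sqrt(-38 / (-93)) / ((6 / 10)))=175*sqrt(3534) / 558 + 3116*sqrt(2) / 9 + 91963 / 117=1294.28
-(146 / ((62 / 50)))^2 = -13322500 / 961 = -13863.16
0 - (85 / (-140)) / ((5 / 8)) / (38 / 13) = 221 / 665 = 0.33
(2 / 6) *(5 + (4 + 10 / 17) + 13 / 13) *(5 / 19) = 300 / 323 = 0.93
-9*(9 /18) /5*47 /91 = -423 /910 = -0.46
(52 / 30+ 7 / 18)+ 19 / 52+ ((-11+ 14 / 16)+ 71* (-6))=-2029423 / 4680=-433.64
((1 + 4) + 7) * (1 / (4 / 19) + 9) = 165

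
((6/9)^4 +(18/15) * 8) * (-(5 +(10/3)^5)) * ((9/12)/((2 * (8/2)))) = -2510132/6561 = -382.58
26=26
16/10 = 8/5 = 1.60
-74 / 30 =-37 / 15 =-2.47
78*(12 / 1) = 936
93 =93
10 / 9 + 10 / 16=125 / 72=1.74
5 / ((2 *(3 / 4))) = 10 / 3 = 3.33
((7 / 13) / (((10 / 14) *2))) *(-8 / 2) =-98 / 65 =-1.51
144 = 144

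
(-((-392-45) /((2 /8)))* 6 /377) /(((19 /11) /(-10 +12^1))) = 12144 /377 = 32.21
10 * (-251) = -2510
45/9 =5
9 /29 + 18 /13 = 639 /377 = 1.69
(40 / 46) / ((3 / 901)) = 18020 / 69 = 261.16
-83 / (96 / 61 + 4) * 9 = -45567 / 340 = -134.02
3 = 3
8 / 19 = 0.42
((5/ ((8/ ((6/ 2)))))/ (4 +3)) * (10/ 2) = 75/ 56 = 1.34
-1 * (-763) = 763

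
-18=-18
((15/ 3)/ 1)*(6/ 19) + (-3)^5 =-4587/ 19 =-241.42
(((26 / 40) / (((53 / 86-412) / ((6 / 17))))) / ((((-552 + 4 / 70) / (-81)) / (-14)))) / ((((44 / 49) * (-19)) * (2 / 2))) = -2787561 / 41509457396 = -0.00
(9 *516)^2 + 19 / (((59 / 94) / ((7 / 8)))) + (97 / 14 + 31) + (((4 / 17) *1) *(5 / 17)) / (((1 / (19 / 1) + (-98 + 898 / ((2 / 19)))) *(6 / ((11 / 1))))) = 1237352044314532423 / 57373000188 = 21566800.42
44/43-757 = -32507/43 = -755.98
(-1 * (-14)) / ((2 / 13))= 91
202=202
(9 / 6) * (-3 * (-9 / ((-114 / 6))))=-81 / 38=-2.13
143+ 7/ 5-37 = 537/ 5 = 107.40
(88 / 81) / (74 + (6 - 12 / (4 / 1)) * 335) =88 / 87399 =0.00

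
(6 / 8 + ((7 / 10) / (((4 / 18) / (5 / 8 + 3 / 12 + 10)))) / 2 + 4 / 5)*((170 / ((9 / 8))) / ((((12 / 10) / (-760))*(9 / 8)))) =-386114200 / 243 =-1588947.33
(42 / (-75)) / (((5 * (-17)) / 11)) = 154 / 2125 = 0.07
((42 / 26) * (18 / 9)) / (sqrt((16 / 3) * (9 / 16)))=14 * sqrt(3) / 13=1.87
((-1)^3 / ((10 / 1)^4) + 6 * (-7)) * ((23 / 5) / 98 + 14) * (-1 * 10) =2890866883 / 490000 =5899.73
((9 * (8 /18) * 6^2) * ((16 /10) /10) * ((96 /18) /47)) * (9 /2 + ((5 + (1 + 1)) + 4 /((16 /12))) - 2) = 1536 /47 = 32.68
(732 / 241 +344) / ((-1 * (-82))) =41818 / 9881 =4.23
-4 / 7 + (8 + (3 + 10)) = 143 / 7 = 20.43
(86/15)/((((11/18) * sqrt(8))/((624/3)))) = 26832 * sqrt(2)/55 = 689.93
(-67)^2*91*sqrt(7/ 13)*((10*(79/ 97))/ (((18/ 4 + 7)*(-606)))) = -24824170*sqrt(91)/ 675993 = -350.31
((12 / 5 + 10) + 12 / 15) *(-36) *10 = -4752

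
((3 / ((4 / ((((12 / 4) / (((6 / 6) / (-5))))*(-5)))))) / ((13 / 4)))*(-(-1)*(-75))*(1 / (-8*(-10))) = -3375 / 208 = -16.23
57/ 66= 19/ 22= 0.86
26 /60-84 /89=-1363 /2670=-0.51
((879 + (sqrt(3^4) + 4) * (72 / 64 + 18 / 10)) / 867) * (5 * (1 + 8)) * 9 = 990387 / 2312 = 428.37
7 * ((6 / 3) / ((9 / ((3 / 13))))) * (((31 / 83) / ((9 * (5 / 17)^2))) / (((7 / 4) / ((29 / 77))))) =2078488 / 56081025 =0.04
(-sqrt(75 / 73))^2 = 75 / 73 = 1.03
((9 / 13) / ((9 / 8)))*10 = 80 / 13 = 6.15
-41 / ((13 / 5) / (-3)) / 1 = 615 / 13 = 47.31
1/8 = 0.12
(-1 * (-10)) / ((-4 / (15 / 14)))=-75 / 28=-2.68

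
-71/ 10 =-7.10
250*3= 750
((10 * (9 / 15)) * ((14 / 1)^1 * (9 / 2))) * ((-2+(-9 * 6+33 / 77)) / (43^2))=-21006 / 1849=-11.36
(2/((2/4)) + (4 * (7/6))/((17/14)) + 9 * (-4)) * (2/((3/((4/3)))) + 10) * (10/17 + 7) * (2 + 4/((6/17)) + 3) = -296513896/7803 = -37999.99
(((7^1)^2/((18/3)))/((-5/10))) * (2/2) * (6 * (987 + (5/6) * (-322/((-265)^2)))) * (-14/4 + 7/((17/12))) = -99850588684/716295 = -139398.70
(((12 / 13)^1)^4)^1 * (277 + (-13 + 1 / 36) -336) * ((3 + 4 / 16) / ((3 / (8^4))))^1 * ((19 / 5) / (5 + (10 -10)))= -9678815232 / 54925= -176218.76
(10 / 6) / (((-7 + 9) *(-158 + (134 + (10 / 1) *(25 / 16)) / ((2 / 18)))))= 20 / 28527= 0.00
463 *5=2315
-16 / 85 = -0.19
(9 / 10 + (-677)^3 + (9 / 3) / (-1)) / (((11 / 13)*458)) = -40337535563 / 50380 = -800665.65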